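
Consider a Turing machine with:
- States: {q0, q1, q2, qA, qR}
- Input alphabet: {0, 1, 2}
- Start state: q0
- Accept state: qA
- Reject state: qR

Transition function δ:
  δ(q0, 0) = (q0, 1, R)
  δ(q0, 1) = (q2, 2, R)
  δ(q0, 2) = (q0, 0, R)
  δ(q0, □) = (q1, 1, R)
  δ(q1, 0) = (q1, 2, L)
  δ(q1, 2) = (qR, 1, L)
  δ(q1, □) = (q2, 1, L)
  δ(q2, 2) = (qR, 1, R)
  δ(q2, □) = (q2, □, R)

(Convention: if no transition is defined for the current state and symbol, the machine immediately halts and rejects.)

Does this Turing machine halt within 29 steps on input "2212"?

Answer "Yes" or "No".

Execution trace:
Initial: [q0]2212
Step 1: δ(q0, 2) = (q0, 0, R) → 0[q0]212
Step 2: δ(q0, 2) = (q0, 0, R) → 00[q0]12
Step 3: δ(q0, 1) = (q2, 2, R) → 002[q2]2
Step 4: δ(q2, 2) = (qR, 1, R) → 0021[qR]□

The machine reaches the reject state qR and halts.
The machine halted after 4 steps (within the 29-step bound).

Answer: Yes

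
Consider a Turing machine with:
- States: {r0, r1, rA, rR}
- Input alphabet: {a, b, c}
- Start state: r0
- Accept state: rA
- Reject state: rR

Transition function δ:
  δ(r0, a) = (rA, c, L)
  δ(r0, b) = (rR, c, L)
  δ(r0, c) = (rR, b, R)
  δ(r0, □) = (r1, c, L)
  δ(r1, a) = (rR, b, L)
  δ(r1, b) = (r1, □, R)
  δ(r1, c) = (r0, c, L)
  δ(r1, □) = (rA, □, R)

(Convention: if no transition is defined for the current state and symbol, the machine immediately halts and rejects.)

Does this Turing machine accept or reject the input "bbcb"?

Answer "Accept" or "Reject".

Execution trace:
Initial: [r0]bbcb
Step 1: δ(r0, b) = (rR, c, L) → [rR]□cbcb

The machine reaches the reject state rR and halts.

Answer: Reject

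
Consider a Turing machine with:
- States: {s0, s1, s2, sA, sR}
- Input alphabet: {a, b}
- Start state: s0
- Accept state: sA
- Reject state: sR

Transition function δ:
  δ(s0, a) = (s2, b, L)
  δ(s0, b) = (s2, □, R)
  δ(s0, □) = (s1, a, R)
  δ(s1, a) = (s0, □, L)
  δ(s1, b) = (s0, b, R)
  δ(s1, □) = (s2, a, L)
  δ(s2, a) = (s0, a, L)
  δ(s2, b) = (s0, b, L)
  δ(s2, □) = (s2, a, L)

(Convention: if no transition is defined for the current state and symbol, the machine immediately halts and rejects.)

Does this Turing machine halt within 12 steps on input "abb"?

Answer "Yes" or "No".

Execution trace:
Initial: [s0]abb
Step 1: δ(s0, a) = (s2, b, L) → [s2]□bbb
Step 2: δ(s2, □) = (s2, a, L) → [s2]□abbb
Step 3: δ(s2, □) = (s2, a, L) → [s2]□aabbb
Step 4: δ(s2, □) = (s2, a, L) → [s2]□aaabbb
Step 5: δ(s2, □) = (s2, a, L) → [s2]□aaaabbb
Step 6: δ(s2, □) = (s2, a, L) → [s2]□aaaaabbb
Step 7: δ(s2, □) = (s2, a, L) → [s2]□aaaaaabbb
Step 8: δ(s2, □) = (s2, a, L) → [s2]□aaaaaaabbb
Step 9: δ(s2, □) = (s2, a, L) → [s2]□aaaaaaaabbb
Step 10: δ(s2, □) = (s2, a, L) → [s2]□aaaaaaaaabbb
Step 11: δ(s2, □) = (s2, a, L) → [s2]□aaaaaaaaaabbb
Step 12: δ(s2, □) = (s2, a, L) → [s2]□aaaaaaaaaaabbb

The machine has not reached a halting state after 12 steps.
The machine did not halt within the 12-step bound.

Answer: No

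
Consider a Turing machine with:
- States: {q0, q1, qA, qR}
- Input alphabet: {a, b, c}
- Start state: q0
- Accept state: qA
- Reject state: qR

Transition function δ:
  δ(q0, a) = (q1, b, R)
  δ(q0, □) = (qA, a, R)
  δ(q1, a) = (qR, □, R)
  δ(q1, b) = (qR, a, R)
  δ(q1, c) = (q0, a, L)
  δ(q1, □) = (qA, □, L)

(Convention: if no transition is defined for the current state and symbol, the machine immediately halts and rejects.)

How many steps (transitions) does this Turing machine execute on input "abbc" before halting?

Execution trace:
Initial: [q0]abbc
Step 1: δ(q0, a) = (q1, b, R) → b[q1]bbc
Step 2: δ(q1, b) = (qR, a, R) → ba[qR]bc

The machine reaches the reject state qR and halts.

The machine executed 2 steps before halting.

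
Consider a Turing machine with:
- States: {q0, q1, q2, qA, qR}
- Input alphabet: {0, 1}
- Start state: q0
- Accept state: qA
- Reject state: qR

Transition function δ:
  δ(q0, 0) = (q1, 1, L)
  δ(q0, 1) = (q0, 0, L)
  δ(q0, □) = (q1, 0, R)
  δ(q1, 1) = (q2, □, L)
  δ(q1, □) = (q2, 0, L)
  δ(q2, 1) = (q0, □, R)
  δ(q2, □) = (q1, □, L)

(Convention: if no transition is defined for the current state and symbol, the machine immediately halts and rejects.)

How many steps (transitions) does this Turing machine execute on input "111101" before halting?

Execution trace:
Initial: [q0]111101
Step 1: δ(q0, 1) = (q0, 0, L) → [q0]□011101
Step 2: δ(q0, □) = (q1, 0, R) → 0[q1]011101

No transition is defined for δ(q1, 0). By convention the machine halts and rejects.

The machine executed 2 steps before halting.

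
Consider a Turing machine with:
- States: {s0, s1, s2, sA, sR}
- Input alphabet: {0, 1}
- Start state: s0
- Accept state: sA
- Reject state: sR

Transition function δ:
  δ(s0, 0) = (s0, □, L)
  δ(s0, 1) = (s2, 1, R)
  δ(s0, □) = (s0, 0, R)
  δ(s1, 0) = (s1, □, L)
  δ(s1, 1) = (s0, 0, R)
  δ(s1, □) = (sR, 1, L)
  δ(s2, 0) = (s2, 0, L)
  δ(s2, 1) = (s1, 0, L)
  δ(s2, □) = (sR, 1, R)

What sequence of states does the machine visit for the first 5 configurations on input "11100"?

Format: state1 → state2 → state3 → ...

Execution trace:
Initial: [s0]11100
Step 1: δ(s0, 1) = (s2, 1, R) → 1[s2]1100
Step 2: δ(s2, 1) = (s1, 0, L) → [s1]10100
Step 3: δ(s1, 1) = (s0, 0, R) → 0[s0]0100
Step 4: δ(s0, 0) = (s0, □, L) → [s0]0□100

State sequence: s0 → s2 → s1 → s0 → s0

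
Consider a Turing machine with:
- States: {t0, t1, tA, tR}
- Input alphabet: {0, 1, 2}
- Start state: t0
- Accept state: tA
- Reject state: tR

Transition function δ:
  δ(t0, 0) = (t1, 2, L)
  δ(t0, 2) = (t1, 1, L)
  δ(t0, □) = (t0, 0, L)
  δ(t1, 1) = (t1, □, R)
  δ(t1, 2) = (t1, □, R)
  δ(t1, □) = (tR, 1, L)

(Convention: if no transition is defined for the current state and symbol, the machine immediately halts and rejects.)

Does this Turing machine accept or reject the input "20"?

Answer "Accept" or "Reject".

Execution trace:
Initial: [t0]20
Step 1: δ(t0, 2) = (t1, 1, L) → [t1]□10
Step 2: δ(t1, □) = (tR, 1, L) → [tR]□110

The machine reaches the reject state tR and halts.

Answer: Reject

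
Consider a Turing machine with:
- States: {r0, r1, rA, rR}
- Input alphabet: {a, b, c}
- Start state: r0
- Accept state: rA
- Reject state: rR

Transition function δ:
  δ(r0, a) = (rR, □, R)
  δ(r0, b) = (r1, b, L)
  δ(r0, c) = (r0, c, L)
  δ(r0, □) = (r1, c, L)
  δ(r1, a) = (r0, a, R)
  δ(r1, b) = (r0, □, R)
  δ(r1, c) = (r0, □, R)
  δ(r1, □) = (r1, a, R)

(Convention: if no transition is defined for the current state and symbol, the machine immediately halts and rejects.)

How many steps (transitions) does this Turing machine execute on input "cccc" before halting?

Execution trace:
Initial: [r0]cccc
Step 1: δ(r0, c) = (r0, c, L) → [r0]□cccc
Step 2: δ(r0, □) = (r1, c, L) → [r1]□ccccc
Step 3: δ(r1, □) = (r1, a, R) → a[r1]ccccc
Step 4: δ(r1, c) = (r0, □, R) → a□[r0]cccc
Step 5: δ(r0, c) = (r0, c, L) → a[r0]□cccc
Step 6: δ(r0, □) = (r1, c, L) → [r1]accccc
Step 7: δ(r1, a) = (r0, a, R) → a[r0]ccccc
Step 8: δ(r0, c) = (r0, c, L) → [r0]accccc
Step 9: δ(r0, a) = (rR, □, R) → □[rR]ccccc

The machine reaches the reject state rR and halts.

The machine executed 9 steps before halting.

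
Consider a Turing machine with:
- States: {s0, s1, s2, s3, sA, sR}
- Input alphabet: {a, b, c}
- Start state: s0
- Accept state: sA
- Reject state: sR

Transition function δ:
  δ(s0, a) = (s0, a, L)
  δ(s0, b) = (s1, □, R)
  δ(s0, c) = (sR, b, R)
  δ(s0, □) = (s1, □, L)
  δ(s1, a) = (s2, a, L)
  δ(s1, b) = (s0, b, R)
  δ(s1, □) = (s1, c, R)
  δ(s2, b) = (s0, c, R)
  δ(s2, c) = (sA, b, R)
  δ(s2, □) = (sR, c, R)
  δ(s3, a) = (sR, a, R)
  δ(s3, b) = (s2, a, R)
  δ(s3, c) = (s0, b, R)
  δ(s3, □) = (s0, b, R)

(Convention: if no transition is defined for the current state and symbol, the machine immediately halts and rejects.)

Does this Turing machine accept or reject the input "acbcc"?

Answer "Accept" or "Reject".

Execution trace:
Initial: [s0]acbcc
Step 1: δ(s0, a) = (s0, a, L) → [s0]□acbcc
Step 2: δ(s0, □) = (s1, □, L) → [s1]□□acbcc
Step 3: δ(s1, □) = (s1, c, R) → c[s1]□acbcc
Step 4: δ(s1, □) = (s1, c, R) → cc[s1]acbcc
Step 5: δ(s1, a) = (s2, a, L) → c[s2]cacbcc
Step 6: δ(s2, c) = (sA, b, R) → cb[sA]acbcc

The machine reaches the accept state sA and halts.

Answer: Accept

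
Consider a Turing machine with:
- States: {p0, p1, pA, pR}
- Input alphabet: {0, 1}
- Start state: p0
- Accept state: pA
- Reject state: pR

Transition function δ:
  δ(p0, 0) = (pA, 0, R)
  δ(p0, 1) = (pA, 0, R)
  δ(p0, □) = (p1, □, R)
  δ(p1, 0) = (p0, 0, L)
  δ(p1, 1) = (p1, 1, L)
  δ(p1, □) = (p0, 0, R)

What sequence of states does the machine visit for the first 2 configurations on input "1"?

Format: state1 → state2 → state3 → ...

Execution trace:
Initial: [p0]1
Step 1: δ(p0, 1) = (pA, 0, R) → 0[pA]□

The machine reaches the accept state pA and halts.

State sequence: p0 → pA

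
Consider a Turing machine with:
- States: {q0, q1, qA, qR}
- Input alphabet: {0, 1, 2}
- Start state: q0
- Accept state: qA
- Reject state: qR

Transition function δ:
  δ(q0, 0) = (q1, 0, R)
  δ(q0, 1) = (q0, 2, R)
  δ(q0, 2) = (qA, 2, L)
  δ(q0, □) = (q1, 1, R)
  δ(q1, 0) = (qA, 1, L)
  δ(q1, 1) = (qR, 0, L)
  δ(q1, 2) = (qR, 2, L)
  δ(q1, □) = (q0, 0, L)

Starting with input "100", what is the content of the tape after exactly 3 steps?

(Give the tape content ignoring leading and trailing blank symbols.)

Execution trace:
Initial: [q0]100
Step 1: δ(q0, 1) = (q0, 2, R) → 2[q0]00
Step 2: δ(q0, 0) = (q1, 0, R) → 20[q1]0
Step 3: δ(q1, 0) = (qA, 1, L) → 2[qA]01

The machine reaches the accept state qA and halts.

After 3 steps, the tape (ignoring leading/trailing blanks) is: 201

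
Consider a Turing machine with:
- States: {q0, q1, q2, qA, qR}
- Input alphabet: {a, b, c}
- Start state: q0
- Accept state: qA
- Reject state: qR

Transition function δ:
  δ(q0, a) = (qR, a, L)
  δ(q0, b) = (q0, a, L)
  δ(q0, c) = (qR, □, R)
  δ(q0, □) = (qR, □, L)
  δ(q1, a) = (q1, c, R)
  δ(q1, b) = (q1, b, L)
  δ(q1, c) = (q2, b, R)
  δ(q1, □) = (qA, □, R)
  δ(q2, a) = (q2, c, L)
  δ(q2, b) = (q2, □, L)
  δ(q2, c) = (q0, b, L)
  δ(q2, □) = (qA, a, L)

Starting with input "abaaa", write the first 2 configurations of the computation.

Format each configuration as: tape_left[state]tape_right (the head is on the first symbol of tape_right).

Transitions applied:
Step 1: δ(q0, a) = (qR, a, L)

The first 2 configurations are:
[q0]abaaa ⊢ [qR]□abaaa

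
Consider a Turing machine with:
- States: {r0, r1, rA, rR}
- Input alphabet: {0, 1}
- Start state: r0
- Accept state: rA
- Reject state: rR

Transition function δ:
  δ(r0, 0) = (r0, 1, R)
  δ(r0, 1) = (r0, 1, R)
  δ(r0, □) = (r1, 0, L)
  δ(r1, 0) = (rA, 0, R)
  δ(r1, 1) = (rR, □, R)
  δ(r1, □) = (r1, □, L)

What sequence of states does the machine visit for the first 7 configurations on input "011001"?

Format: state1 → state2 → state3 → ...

Execution trace:
Initial: [r0]011001
Step 1: δ(r0, 0) = (r0, 1, R) → 1[r0]11001
Step 2: δ(r0, 1) = (r0, 1, R) → 11[r0]1001
Step 3: δ(r0, 1) = (r0, 1, R) → 111[r0]001
Step 4: δ(r0, 0) = (r0, 1, R) → 1111[r0]01
Step 5: δ(r0, 0) = (r0, 1, R) → 11111[r0]1
Step 6: δ(r0, 1) = (r0, 1, R) → 111111[r0]□

State sequence: r0 → r0 → r0 → r0 → r0 → r0 → r0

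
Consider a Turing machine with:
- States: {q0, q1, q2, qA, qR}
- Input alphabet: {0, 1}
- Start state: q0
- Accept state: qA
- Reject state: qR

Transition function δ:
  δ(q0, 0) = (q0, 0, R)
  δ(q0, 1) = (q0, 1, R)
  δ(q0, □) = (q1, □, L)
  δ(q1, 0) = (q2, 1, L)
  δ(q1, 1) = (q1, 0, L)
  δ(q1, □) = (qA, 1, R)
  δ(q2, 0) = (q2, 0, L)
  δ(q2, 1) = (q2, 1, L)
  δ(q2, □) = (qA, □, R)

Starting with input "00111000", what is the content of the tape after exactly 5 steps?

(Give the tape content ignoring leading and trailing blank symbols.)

Execution trace:
Initial: [q0]00111000
Step 1: δ(q0, 0) = (q0, 0, R) → 0[q0]0111000
Step 2: δ(q0, 0) = (q0, 0, R) → 00[q0]111000
Step 3: δ(q0, 1) = (q0, 1, R) → 001[q0]11000
Step 4: δ(q0, 1) = (q0, 1, R) → 0011[q0]1000
Step 5: δ(q0, 1) = (q0, 1, R) → 00111[q0]000

After 5 steps, the tape (ignoring leading/trailing blanks) is: 00111000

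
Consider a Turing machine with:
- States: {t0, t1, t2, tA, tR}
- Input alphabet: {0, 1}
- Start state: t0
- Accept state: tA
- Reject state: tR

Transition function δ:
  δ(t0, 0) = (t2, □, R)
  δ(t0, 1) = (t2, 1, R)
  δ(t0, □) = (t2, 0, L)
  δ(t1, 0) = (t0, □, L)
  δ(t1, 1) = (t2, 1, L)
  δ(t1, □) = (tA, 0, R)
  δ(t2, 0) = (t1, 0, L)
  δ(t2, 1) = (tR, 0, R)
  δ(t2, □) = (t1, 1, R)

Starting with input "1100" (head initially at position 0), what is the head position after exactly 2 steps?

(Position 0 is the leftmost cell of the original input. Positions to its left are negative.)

Execution trace (head position shown):
Step 0: [t0]1100  (head at position 0)
Step 1: move right → 1[t2]100  (head at position 1)
Step 2: move right → 10[tR]00  (head at position 2)

After 2 steps, the head is at position 2.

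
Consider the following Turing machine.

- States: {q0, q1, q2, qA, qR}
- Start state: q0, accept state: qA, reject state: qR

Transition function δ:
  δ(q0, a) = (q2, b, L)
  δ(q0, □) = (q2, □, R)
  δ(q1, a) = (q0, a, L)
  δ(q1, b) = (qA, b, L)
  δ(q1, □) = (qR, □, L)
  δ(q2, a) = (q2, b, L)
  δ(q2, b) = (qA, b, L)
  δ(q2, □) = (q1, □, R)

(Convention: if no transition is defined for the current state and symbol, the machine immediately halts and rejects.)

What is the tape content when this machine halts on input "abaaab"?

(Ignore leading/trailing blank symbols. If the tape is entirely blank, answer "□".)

Execution trace:
Initial: [q0]abaaab
Step 1: δ(q0, a) = (q2, b, L) → [q2]□bbaaab
Step 2: δ(q2, □) = (q1, □, R) → □[q1]bbaaab
Step 3: δ(q1, b) = (qA, b, L) → [qA]□bbaaab

The machine reaches the accept state qA and halts.

Final tape (ignoring leading/trailing blanks): bbaaab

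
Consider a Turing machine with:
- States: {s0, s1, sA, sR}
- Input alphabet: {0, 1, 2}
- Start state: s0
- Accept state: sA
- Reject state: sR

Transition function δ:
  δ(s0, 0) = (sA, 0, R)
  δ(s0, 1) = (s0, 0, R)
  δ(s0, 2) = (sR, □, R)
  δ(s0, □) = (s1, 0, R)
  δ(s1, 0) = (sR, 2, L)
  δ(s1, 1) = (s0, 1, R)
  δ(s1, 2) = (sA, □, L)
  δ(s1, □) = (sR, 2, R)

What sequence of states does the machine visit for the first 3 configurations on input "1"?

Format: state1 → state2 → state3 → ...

Execution trace:
Initial: [s0]1
Step 1: δ(s0, 1) = (s0, 0, R) → 0[s0]□
Step 2: δ(s0, □) = (s1, 0, R) → 00[s1]□

State sequence: s0 → s0 → s1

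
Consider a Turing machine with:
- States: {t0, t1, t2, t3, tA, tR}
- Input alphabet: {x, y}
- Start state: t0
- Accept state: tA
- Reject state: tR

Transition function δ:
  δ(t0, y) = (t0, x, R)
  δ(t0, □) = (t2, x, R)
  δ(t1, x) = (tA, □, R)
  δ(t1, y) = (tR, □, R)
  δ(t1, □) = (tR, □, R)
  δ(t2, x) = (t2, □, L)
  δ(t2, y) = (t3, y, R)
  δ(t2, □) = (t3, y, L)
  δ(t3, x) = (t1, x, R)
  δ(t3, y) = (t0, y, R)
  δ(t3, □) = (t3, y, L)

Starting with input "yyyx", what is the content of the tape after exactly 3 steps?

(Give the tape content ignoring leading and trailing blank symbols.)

Execution trace:
Initial: [t0]yyyx
Step 1: δ(t0, y) = (t0, x, R) → x[t0]yyx
Step 2: δ(t0, y) = (t0, x, R) → xx[t0]yx
Step 3: δ(t0, y) = (t0, x, R) → xxx[t0]x

No transition is defined for δ(t0, x). By convention the machine halts and rejects.

After 3 steps, the tape (ignoring leading/trailing blanks) is: xxxx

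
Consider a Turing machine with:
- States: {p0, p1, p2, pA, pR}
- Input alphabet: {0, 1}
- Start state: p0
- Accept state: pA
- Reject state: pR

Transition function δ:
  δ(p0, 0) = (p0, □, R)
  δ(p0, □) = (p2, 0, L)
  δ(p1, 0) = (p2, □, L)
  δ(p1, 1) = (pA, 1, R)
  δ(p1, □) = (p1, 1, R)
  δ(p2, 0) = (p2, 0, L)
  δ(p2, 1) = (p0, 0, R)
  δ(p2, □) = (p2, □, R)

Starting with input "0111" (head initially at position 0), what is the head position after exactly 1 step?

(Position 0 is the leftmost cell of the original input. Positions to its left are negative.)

Execution trace (head position shown):
Step 0: [p0]0111  (head at position 0)
Step 1: move right → □[p0]111  (head at position 1)

After 1 step, the head is at position 1.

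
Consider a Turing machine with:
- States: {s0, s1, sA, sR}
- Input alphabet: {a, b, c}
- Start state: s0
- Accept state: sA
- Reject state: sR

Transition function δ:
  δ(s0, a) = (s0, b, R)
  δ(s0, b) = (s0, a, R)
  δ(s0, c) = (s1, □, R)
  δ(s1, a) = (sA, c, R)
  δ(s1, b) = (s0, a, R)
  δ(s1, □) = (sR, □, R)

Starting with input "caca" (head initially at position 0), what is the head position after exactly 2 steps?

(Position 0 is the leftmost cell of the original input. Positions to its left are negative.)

Execution trace (head position shown):
Step 0: [s0]caca  (head at position 0)
Step 1: move right → □[s1]aca  (head at position 1)
Step 2: move right → □c[sA]ca  (head at position 2)

After 2 steps, the head is at position 2.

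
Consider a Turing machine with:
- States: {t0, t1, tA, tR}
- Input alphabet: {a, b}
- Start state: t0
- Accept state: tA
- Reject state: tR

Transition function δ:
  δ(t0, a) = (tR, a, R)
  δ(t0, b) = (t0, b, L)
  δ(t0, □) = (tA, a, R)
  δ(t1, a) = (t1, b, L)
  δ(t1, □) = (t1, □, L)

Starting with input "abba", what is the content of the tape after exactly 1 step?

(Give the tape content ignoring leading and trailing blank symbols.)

Execution trace:
Initial: [t0]abba
Step 1: δ(t0, a) = (tR, a, R) → a[tR]bba

The machine reaches the reject state tR and halts.

After 1 step, the tape (ignoring leading/trailing blanks) is: abba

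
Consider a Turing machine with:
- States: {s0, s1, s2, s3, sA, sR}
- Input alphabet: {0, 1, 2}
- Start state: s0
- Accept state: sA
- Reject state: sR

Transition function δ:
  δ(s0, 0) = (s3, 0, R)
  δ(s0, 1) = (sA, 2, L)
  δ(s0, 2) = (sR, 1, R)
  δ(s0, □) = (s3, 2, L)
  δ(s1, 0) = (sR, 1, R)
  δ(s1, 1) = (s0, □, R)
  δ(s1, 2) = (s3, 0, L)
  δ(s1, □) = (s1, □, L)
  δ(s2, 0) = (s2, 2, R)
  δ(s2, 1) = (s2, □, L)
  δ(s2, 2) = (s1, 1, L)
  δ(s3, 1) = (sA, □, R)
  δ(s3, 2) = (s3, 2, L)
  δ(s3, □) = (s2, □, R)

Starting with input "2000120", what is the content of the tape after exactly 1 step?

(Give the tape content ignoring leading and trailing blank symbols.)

Execution trace:
Initial: [s0]2000120
Step 1: δ(s0, 2) = (sR, 1, R) → 1[sR]000120

The machine reaches the reject state sR and halts.

After 1 step, the tape (ignoring leading/trailing blanks) is: 1000120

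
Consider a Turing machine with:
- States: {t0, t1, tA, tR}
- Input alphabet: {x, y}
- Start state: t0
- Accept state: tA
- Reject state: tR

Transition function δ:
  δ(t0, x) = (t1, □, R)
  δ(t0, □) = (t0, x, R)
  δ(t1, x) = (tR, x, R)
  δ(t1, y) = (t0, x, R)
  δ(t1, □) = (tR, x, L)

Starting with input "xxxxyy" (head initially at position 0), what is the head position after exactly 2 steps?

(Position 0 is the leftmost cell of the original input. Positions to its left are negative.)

Execution trace (head position shown):
Step 0: [t0]xxxxyy  (head at position 0)
Step 1: move right → □[t1]xxxyy  (head at position 1)
Step 2: move right → □x[tR]xxyy  (head at position 2)

After 2 steps, the head is at position 2.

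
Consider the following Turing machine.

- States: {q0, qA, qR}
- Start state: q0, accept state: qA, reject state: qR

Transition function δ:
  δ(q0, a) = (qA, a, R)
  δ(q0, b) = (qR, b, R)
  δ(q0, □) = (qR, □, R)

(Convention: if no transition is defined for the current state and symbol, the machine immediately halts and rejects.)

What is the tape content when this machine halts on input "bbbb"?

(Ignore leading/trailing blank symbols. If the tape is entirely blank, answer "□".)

Execution trace:
Initial: [q0]bbbb
Step 1: δ(q0, b) = (qR, b, R) → b[qR]bbb

The machine reaches the reject state qR and halts.

Final tape (ignoring leading/trailing blanks): bbbb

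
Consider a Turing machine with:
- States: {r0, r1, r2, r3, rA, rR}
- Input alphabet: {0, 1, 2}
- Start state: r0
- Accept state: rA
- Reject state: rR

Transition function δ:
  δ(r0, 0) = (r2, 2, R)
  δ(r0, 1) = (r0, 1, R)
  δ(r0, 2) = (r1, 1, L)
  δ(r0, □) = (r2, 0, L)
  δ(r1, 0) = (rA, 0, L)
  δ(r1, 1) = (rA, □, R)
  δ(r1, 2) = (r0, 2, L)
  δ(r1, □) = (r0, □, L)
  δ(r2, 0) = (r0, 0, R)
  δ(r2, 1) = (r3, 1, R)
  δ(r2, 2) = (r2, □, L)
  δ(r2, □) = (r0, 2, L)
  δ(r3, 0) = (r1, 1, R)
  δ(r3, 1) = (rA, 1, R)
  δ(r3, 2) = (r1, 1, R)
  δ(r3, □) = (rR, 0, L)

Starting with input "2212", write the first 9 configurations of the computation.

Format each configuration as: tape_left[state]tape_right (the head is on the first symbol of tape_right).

Transitions applied:
Step 1: δ(r0, 2) = (r1, 1, L)
Step 2: δ(r1, □) = (r0, □, L)
Step 3: δ(r0, □) = (r2, 0, L)
Step 4: δ(r2, □) = (r0, 2, L)
Step 5: δ(r0, □) = (r2, 0, L)
Step 6: δ(r2, □) = (r0, 2, L)
Step 7: δ(r0, □) = (r2, 0, L)
Step 8: δ(r2, □) = (r0, 2, L)

The first 9 configurations are:
[r0]2212 ⊢ [r1]□1212 ⊢ [r0]□□1212 ⊢ [r2]□0□1212 ⊢ [r0]□20□1212 ⊢ [r2]□020□1212 ⊢ [r0]□2020□1212 ⊢ [r2]□02020□1212 ⊢ [r0]□202020□1212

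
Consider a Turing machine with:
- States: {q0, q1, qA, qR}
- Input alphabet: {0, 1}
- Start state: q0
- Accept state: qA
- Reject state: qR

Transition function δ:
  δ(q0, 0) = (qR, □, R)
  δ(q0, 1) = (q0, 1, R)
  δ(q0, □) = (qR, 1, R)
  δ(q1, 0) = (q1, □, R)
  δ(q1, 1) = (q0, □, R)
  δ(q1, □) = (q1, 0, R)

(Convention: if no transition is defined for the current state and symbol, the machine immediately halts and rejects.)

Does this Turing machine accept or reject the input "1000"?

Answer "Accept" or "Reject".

Execution trace:
Initial: [q0]1000
Step 1: δ(q0, 1) = (q0, 1, R) → 1[q0]000
Step 2: δ(q0, 0) = (qR, □, R) → 1□[qR]00

The machine reaches the reject state qR and halts.

Answer: Reject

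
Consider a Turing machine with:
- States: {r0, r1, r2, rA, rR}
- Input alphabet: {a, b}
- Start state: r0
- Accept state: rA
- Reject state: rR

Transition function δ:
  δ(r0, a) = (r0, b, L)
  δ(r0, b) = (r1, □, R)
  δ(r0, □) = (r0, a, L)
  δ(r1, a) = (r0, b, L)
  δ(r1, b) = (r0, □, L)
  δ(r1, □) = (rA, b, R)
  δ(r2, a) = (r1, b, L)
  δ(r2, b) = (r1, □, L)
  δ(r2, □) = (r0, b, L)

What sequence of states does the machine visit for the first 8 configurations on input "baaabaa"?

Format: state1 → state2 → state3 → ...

Execution trace:
Initial: [r0]baaabaa
Step 1: δ(r0, b) = (r1, □, R) → □[r1]aaabaa
Step 2: δ(r1, a) = (r0, b, L) → [r0]□baabaa
Step 3: δ(r0, □) = (r0, a, L) → [r0]□abaabaa
Step 4: δ(r0, □) = (r0, a, L) → [r0]□aabaabaa
Step 5: δ(r0, □) = (r0, a, L) → [r0]□aaabaabaa
Step 6: δ(r0, □) = (r0, a, L) → [r0]□aaaabaabaa
Step 7: δ(r0, □) = (r0, a, L) → [r0]□aaaaabaabaa

State sequence: r0 → r1 → r0 → r0 → r0 → r0 → r0 → r0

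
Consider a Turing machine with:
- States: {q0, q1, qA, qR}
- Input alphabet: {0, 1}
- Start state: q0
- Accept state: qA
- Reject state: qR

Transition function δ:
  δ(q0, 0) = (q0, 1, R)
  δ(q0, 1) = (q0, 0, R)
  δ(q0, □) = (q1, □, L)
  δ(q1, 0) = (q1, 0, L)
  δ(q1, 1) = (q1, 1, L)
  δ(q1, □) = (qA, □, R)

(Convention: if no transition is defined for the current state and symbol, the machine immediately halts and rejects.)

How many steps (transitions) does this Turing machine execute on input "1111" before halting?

Execution trace:
Initial: [q0]1111
Step 1: δ(q0, 1) = (q0, 0, R) → 0[q0]111
Step 2: δ(q0, 1) = (q0, 0, R) → 00[q0]11
Step 3: δ(q0, 1) = (q0, 0, R) → 000[q0]1
Step 4: δ(q0, 1) = (q0, 0, R) → 0000[q0]□
Step 5: δ(q0, □) = (q1, □, L) → 000[q1]0□
Step 6: δ(q1, 0) = (q1, 0, L) → 00[q1]00□
Step 7: δ(q1, 0) = (q1, 0, L) → 0[q1]000□
Step 8: δ(q1, 0) = (q1, 0, L) → [q1]0000□
Step 9: δ(q1, 0) = (q1, 0, L) → [q1]□0000□
Step 10: δ(q1, □) = (qA, □, R) → □[qA]0000□

The machine reaches the accept state qA and halts.

The machine executed 10 steps before halting.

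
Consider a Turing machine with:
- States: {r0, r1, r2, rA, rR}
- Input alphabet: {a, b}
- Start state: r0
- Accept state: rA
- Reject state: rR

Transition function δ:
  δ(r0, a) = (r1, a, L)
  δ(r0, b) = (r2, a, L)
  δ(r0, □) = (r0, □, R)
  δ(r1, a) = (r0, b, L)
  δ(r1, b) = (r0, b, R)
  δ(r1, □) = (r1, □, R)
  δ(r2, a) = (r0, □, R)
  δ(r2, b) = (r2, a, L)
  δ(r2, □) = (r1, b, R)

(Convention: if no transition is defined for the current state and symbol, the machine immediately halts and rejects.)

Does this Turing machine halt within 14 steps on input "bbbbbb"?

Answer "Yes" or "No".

Execution trace:
Initial: [r0]bbbbbb
Step 1: δ(r0, b) = (r2, a, L) → [r2]□abbbbb
Step 2: δ(r2, □) = (r1, b, R) → b[r1]abbbbb
Step 3: δ(r1, a) = (r0, b, L) → [r0]bbbbbbb
Step 4: δ(r0, b) = (r2, a, L) → [r2]□abbbbbb
Step 5: δ(r2, □) = (r1, b, R) → b[r1]abbbbbb
Step 6: δ(r1, a) = (r0, b, L) → [r0]bbbbbbbb
Step 7: δ(r0, b) = (r2, a, L) → [r2]□abbbbbbb
Step 8: δ(r2, □) = (r1, b, R) → b[r1]abbbbbbb
Step 9: δ(r1, a) = (r0, b, L) → [r0]bbbbbbbbb
Step 10: δ(r0, b) = (r2, a, L) → [r2]□abbbbbbbb
Step 11: δ(r2, □) = (r1, b, R) → b[r1]abbbbbbbb
Step 12: δ(r1, a) = (r0, b, L) → [r0]bbbbbbbbbb
Step 13: δ(r0, b) = (r2, a, L) → [r2]□abbbbbbbbb
Step 14: δ(r2, □) = (r1, b, R) → b[r1]abbbbbbbbb

The machine has not reached a halting state after 14 steps.
The machine did not halt within the 14-step bound.

Answer: No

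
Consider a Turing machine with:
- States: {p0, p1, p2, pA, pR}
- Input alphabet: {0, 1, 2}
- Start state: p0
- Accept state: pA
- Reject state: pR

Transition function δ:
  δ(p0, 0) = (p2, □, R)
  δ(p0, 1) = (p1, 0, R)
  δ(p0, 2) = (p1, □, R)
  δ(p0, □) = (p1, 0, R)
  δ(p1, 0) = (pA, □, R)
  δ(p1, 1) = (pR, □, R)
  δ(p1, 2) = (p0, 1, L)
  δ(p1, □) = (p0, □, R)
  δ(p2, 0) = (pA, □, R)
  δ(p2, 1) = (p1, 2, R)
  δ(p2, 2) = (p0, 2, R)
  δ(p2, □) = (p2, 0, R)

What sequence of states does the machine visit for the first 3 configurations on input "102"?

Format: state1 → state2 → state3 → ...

Execution trace:
Initial: [p0]102
Step 1: δ(p0, 1) = (p1, 0, R) → 0[p1]02
Step 2: δ(p1, 0) = (pA, □, R) → 0□[pA]2

The machine reaches the accept state pA and halts.

State sequence: p0 → p1 → pA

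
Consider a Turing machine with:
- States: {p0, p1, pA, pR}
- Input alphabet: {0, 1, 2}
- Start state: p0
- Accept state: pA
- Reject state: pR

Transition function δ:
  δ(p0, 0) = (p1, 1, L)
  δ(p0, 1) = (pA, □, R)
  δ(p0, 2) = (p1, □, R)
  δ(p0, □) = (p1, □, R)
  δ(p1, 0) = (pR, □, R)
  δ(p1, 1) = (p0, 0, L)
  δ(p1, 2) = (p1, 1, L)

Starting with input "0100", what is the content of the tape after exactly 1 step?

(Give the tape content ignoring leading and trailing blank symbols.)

Execution trace:
Initial: [p0]0100
Step 1: δ(p0, 0) = (p1, 1, L) → [p1]□1100

No transition is defined for δ(p1, □). By convention the machine halts and rejects.

After 1 step, the tape (ignoring leading/trailing blanks) is: 1100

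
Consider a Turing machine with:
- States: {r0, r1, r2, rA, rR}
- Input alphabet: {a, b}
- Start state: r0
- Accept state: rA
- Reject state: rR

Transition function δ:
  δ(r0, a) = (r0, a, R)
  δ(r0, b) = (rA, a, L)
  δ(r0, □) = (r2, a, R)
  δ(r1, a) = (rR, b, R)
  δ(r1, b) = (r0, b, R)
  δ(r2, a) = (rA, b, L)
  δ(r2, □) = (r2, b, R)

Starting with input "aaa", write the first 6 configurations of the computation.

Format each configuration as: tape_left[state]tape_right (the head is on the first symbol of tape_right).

Transitions applied:
Step 1: δ(r0, a) = (r0, a, R)
Step 2: δ(r0, a) = (r0, a, R)
Step 3: δ(r0, a) = (r0, a, R)
Step 4: δ(r0, □) = (r2, a, R)
Step 5: δ(r2, □) = (r2, b, R)

The first 6 configurations are:
[r0]aaa ⊢ a[r0]aa ⊢ aa[r0]a ⊢ aaa[r0]□ ⊢ aaaa[r2]□ ⊢ aaaab[r2]□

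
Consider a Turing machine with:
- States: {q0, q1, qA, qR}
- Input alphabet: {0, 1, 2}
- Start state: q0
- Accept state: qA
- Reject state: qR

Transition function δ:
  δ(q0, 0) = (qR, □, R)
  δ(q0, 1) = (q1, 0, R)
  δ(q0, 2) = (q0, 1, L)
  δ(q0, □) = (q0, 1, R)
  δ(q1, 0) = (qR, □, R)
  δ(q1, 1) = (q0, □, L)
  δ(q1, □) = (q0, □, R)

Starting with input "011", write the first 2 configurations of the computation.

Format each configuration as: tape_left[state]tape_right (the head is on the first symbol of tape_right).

Transitions applied:
Step 1: δ(q0, 0) = (qR, □, R)

The first 2 configurations are:
[q0]011 ⊢ □[qR]11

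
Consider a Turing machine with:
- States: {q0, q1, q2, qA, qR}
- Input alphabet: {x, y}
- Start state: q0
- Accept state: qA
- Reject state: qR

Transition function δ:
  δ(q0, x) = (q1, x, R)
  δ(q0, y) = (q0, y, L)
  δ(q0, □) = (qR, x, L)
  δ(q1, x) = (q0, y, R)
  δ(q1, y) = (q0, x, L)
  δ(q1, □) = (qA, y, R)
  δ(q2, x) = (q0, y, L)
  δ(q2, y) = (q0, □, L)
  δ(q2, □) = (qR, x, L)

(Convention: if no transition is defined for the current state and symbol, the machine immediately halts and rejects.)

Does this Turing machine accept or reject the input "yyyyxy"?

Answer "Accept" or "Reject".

Execution trace:
Initial: [q0]yyyyxy
Step 1: δ(q0, y) = (q0, y, L) → [q0]□yyyyxy
Step 2: δ(q0, □) = (qR, x, L) → [qR]□xyyyyxy

The machine reaches the reject state qR and halts.

Answer: Reject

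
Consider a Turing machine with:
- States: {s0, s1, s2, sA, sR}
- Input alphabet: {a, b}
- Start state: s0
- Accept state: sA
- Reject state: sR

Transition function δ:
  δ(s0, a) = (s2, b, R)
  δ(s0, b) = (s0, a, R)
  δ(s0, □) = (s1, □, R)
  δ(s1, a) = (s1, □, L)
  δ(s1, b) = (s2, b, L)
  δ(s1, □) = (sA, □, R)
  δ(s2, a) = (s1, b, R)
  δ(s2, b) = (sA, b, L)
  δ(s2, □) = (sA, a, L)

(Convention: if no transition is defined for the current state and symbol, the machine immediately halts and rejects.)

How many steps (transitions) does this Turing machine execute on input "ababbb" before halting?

Execution trace:
Initial: [s0]ababbb
Step 1: δ(s0, a) = (s2, b, R) → b[s2]babbb
Step 2: δ(s2, b) = (sA, b, L) → [sA]bbabbb

The machine reaches the accept state sA and halts.

The machine executed 2 steps before halting.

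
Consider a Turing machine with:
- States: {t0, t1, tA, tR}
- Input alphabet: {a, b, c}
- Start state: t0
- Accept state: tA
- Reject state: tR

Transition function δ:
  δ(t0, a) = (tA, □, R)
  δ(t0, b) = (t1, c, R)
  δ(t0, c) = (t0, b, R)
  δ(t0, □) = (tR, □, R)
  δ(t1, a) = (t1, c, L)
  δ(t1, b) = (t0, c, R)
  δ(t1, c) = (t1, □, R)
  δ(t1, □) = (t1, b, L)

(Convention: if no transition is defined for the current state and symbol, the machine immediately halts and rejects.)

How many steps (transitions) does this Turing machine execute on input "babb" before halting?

Execution trace:
Initial: [t0]babb
Step 1: δ(t0, b) = (t1, c, R) → c[t1]abb
Step 2: δ(t1, a) = (t1, c, L) → [t1]ccbb
Step 3: δ(t1, c) = (t1, □, R) → □[t1]cbb
Step 4: δ(t1, c) = (t1, □, R) → □□[t1]bb
Step 5: δ(t1, b) = (t0, c, R) → □□c[t0]b
Step 6: δ(t0, b) = (t1, c, R) → □□cc[t1]□
Step 7: δ(t1, □) = (t1, b, L) → □□c[t1]cb
Step 8: δ(t1, c) = (t1, □, R) → □□c□[t1]b
Step 9: δ(t1, b) = (t0, c, R) → □□c□c[t0]□
Step 10: δ(t0, □) = (tR, □, R) → □□c□c□[tR]□

The machine reaches the reject state tR and halts.

The machine executed 10 steps before halting.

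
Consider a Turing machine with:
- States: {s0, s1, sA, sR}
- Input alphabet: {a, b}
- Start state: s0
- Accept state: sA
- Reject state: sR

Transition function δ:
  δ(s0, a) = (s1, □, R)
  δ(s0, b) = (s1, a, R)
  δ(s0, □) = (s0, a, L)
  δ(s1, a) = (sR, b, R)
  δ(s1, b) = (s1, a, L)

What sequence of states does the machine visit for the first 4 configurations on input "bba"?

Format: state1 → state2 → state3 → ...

Execution trace:
Initial: [s0]bba
Step 1: δ(s0, b) = (s1, a, R) → a[s1]ba
Step 2: δ(s1, b) = (s1, a, L) → [s1]aaa
Step 3: δ(s1, a) = (sR, b, R) → b[sR]aa

The machine reaches the reject state sR and halts.

State sequence: s0 → s1 → s1 → sR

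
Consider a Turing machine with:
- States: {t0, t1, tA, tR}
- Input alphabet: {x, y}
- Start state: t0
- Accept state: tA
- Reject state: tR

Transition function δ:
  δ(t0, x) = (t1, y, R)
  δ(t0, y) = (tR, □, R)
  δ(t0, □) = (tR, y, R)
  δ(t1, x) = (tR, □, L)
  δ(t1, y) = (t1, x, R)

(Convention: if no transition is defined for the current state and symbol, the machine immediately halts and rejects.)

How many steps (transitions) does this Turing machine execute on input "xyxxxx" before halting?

Execution trace:
Initial: [t0]xyxxxx
Step 1: δ(t0, x) = (t1, y, R) → y[t1]yxxxx
Step 2: δ(t1, y) = (t1, x, R) → yx[t1]xxxx
Step 3: δ(t1, x) = (tR, □, L) → y[tR]x□xxx

The machine reaches the reject state tR and halts.

The machine executed 3 steps before halting.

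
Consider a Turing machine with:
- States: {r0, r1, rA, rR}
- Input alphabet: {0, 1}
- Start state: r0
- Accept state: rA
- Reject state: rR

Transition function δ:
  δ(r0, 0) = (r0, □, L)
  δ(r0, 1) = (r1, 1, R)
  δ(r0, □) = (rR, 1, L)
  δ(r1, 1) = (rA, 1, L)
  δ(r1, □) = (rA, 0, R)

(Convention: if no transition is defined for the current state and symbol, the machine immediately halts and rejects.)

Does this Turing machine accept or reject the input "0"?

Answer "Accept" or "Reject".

Execution trace:
Initial: [r0]0
Step 1: δ(r0, 0) = (r0, □, L) → [r0]□□
Step 2: δ(r0, □) = (rR, 1, L) → [rR]□1□

The machine reaches the reject state rR and halts.

Answer: Reject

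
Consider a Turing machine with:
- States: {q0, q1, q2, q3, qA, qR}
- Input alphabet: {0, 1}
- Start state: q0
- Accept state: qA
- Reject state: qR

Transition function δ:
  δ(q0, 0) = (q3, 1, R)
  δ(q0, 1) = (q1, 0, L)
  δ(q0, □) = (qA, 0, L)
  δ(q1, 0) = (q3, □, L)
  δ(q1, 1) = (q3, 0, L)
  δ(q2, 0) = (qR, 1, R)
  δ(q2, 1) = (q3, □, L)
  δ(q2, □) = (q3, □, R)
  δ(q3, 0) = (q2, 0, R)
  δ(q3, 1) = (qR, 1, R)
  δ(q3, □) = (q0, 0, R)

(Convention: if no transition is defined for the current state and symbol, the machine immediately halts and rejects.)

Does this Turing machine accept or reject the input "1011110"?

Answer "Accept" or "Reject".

Execution trace:
Initial: [q0]1011110
Step 1: δ(q0, 1) = (q1, 0, L) → [q1]□0011110

No transition is defined for δ(q1, □). By convention the machine halts and rejects.

Answer: Reject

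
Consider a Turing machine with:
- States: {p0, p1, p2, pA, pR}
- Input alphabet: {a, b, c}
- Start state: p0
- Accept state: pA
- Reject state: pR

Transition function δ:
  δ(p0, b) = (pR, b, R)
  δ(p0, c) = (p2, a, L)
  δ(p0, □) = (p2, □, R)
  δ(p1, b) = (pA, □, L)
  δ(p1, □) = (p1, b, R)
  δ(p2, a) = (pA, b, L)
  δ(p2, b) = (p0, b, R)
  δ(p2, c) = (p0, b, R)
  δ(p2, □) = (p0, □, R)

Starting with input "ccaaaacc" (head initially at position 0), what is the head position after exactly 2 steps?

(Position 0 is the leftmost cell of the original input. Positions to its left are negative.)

Execution trace (head position shown):
Step 0: [p0]ccaaaacc  (head at position 0)
Step 1: move left → [p2]□acaaaacc  (head at position -1)
Step 2: move right → □[p0]acaaaacc  (head at position 0)

After 2 steps, the head is at position 0.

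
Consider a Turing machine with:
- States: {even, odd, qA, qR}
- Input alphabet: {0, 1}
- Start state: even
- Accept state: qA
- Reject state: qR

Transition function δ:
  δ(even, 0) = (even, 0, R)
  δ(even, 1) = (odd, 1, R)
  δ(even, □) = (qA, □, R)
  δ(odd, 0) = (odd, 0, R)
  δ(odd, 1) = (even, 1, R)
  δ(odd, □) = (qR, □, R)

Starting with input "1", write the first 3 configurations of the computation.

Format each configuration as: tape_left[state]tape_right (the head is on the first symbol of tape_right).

Transitions applied:
Step 1: δ(even, 1) = (odd, 1, R)
Step 2: δ(odd, □) = (qR, □, R)

The first 3 configurations are:
[even]1 ⊢ 1[odd]□ ⊢ 1□[qR]□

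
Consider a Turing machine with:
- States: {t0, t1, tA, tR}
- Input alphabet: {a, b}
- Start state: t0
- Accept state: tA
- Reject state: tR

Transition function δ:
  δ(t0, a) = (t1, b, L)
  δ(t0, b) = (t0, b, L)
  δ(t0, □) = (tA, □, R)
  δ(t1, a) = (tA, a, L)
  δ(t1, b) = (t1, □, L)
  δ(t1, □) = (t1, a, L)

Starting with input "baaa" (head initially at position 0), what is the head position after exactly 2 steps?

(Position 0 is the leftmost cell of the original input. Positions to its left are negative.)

Execution trace (head position shown):
Step 0: [t0]baaa  (head at position 0)
Step 1: move left → [t0]□baaa  (head at position -1)
Step 2: move right → □[tA]baaa  (head at position 0)

After 2 steps, the head is at position 0.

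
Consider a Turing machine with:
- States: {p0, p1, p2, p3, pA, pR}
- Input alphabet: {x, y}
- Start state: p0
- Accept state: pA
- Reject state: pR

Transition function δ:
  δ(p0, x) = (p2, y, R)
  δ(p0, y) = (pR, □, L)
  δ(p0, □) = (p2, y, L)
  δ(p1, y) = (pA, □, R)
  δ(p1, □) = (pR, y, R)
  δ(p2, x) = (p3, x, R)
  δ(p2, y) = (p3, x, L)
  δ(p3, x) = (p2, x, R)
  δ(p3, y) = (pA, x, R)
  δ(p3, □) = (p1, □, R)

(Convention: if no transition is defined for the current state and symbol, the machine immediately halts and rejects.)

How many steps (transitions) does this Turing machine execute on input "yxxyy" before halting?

Execution trace:
Initial: [p0]yxxyy
Step 1: δ(p0, y) = (pR, □, L) → [pR]□□xxyy

The machine reaches the reject state pR and halts.

The machine executed 1 step before halting.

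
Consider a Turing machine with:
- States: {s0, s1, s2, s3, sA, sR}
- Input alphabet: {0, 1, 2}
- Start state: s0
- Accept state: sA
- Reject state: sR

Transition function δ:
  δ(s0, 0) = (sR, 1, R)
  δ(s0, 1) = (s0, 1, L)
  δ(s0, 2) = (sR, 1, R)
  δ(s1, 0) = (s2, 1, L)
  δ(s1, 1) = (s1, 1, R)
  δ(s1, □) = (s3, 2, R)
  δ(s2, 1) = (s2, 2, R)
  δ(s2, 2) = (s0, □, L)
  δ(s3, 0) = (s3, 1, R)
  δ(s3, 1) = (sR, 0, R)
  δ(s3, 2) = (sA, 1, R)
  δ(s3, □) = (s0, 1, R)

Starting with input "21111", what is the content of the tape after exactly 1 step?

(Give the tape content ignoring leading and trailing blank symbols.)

Execution trace:
Initial: [s0]21111
Step 1: δ(s0, 2) = (sR, 1, R) → 1[sR]1111

The machine reaches the reject state sR and halts.

After 1 step, the tape (ignoring leading/trailing blanks) is: 11111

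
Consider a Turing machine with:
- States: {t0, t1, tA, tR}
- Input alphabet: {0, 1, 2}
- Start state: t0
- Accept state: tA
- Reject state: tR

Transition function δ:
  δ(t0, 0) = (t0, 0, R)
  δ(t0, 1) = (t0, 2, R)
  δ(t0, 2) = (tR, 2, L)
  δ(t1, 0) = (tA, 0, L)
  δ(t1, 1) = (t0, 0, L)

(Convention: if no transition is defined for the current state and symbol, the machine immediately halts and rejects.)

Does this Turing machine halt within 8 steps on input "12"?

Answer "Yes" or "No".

Execution trace:
Initial: [t0]12
Step 1: δ(t0, 1) = (t0, 2, R) → 2[t0]2
Step 2: δ(t0, 2) = (tR, 2, L) → [tR]22

The machine reaches the reject state tR and halts.
The machine halted after 2 steps (within the 8-step bound).

Answer: Yes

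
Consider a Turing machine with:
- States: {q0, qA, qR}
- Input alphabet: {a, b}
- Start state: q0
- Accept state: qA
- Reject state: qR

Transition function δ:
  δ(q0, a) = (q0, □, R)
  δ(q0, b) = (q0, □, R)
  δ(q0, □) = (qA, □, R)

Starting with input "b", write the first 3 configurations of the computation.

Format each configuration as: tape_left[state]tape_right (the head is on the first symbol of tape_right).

Transitions applied:
Step 1: δ(q0, b) = (q0, □, R)
Step 2: δ(q0, □) = (qA, □, R)

The first 3 configurations are:
[q0]b ⊢ □[q0]□ ⊢ □□[qA]□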